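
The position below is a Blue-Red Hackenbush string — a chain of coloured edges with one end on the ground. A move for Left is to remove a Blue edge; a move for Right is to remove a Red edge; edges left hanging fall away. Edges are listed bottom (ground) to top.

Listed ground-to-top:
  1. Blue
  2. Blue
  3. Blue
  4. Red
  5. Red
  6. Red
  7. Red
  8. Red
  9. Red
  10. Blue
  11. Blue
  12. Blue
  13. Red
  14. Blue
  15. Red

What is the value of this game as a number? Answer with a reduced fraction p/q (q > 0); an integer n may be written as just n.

8309/4096

Recurse on prefixes of the 15-edge string Blue Blue Blue Red Red Red Red Red Red Blue Blue Blue Red Blue Red:
1 of 15 · B · max L 0 · min R +∞ ⇒ 1
2 of 15 · BB · max L 1 · min R +∞ ⇒ 2
3 of 15 · BBB · max L 2 · min R +∞ ⇒ 3
4 of 15 · BBBR · max L 2 · min R 3 ⇒ 5/2
5 of 15 · BBBRR · max L 2 · min R 5/2 ⇒ 9/4
6 of 15 · BBBRRR · max L 2 · min R 9/4 ⇒ 17/8
7 of 15 · BBBRRRR · max L 2 · min R 17/8 ⇒ 33/16
8 of 15 · BBBRRRRR · max L 2 · min R 33/16 ⇒ 65/32
9 of 15 · BBBRRRRRR · max L 2 · min R 65/32 ⇒ 129/64
10 of 15 · BBBRRRRRRB · max L 129/64 · min R 65/32 ⇒ 259/128
11 of 15 · BBBRRRRRRBB · max L 259/128 · min R 65/32 ⇒ 519/256
12 of 15 · BBBRRRRRRBBB · max L 519/256 · min R 65/32 ⇒ 1039/512
13 of 15 · BBBRRRRRRBBBR · max L 519/256 · min R 1039/512 ⇒ 2077/1024
14 of 15 · BBBRRRRRRBBBRB · max L 2077/1024 · min R 1039/512 ⇒ 4155/2048
15 of 15 · BBBRRRRRRBBBRBR · max L 2077/1024 · min R 4155/2048 ⇒ 8309/4096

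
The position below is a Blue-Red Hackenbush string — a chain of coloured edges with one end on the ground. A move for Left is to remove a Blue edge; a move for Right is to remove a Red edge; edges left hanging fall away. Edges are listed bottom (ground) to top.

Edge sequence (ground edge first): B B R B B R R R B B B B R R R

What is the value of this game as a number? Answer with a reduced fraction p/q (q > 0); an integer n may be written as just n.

14577/8192

step 1: add B to get B; options L={ 0 } R={ — } -> 1
step 2: add B to get BB; options L={ 0, 1 } R={ — } -> 2
step 3: add R to get BBR; options L={ 0, 1 } R={ 2 } -> 3/2
step 4: add B to get BBRB; options L={ 0, 1, 3/2 } R={ 2 } -> 7/4
step 5: add B to get BBRBB; options L={ 0, 1, 3/2, 7/4 } R={ 2 } -> 15/8
step 6: add R to get BBRBBR; options L={ 0, 1, 3/2, 7/4 } R={ 15/8, 2 } -> 29/16
step 7: add R to get BBRBBRR; options L={ 0, 1, 3/2, 7/4 } R={ 29/16, 15/8, 2 } -> 57/32
step 8: add R to get BBRBBRRR; options L={ 0, 1, 3/2, 7/4 } R={ 57/32, 29/16, 15/8, 2 } -> 113/64
step 9: add B to get BBRBBRRRB; options L={ 0, 1, 3/2, 7/4, 113/64 } R={ 57/32, 29/16, 15/8, 2 } -> 227/128
step 10: add B to get BBRBBRRRBB; options L={ 0, 1, 3/2, 7/4, 113/64, 227/128 } R={ 57/32, 29/16, 15/8, 2 } -> 455/256
step 11: add B to get BBRBBRRRBBB; options L={ 0, 1, 3/2, 7/4, 113/64, 227/128, 455/256 } R={ 57/32, 29/16, 15/8, 2 } -> 911/512
step 12: add B to get BBRBBRRRBBBB; options L={ 0, 1, 3/2, 7/4, 113/64, 227/128, 455/256, 911/512 } R={ 57/32, 29/16, 15/8, 2 } -> 1823/1024
step 13: add R to get BBRBBRRRBBBBR; options L={ 0, 1, 3/2, 7/4, 113/64, 227/128, 455/256, 911/512 } R={ 1823/1024, 57/32, 29/16, 15/8, 2 } -> 3645/2048
step 14: add R to get BBRBBRRRBBBBRR; options L={ 0, 1, 3/2, 7/4, 113/64, 227/128, 455/256, 911/512 } R={ 3645/2048, 1823/1024, 57/32, 29/16, 15/8, 2 } -> 7289/4096
step 15: add R to get BBRBBRRRBBBBRRR; options L={ 0, 1, 3/2, 7/4, 113/64, 227/128, 455/256, 911/512 } R={ 7289/4096, 3645/2048, 1823/1024, 57/32, 29/16, 15/8, 2 } -> 14577/8192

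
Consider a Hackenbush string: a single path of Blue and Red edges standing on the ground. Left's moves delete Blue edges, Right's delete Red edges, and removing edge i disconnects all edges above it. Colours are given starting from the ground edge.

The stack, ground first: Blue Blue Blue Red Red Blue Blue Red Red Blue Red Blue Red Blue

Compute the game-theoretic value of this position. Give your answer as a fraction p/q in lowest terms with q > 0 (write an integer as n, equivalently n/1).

4907/2048

1 of 14 · B · max L 0 · min R +∞ → 1
2 of 14 · BB · max L 1 · min R +∞ → 2
3 of 14 · BBB · max L 2 · min R +∞ → 3
4 of 14 · BBBR · max L 2 · min R 3 → 5/2
5 of 14 · BBBRR · max L 2 · min R 5/2 → 9/4
6 of 14 · BBBRRB · max L 9/4 · min R 5/2 → 19/8
7 of 14 · BBBRRBB · max L 19/8 · min R 5/2 → 39/16
8 of 14 · BBBRRBBR · max L 19/8 · min R 39/16 → 77/32
9 of 14 · BBBRRBBRR · max L 19/8 · min R 77/32 → 153/64
10 of 14 · BBBRRBBRRB · max L 153/64 · min R 77/32 → 307/128
11 of 14 · BBBRRBBRRBR · max L 153/64 · min R 307/128 → 613/256
12 of 14 · BBBRRBBRRBRB · max L 613/256 · min R 307/128 → 1227/512
13 of 14 · BBBRRBBRRBRBR · max L 613/256 · min R 1227/512 → 2453/1024
14 of 14 · BBBRRBBRRBRBRB · max L 2453/1024 · min R 1227/512 → 4907/2048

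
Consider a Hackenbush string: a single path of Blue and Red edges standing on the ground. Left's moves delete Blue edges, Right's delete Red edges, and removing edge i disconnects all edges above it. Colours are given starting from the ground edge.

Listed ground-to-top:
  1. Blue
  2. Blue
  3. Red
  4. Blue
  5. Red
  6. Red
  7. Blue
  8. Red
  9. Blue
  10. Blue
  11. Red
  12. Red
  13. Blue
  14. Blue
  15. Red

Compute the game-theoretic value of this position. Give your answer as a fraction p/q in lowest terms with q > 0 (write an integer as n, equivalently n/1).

Recurse on prefixes of the 15-edge string Blue Blue Red Blue Red Red Blue Red Blue Blue Red Red Blue Blue Red:
edge 1 of 15 (Blue): { 0 |  } so 1
edge 2 of 15 (Blue): { 0,1 |  } so 2
edge 3 of 15 (Red): { 0,1 | 2 } so 3/2
edge 4 of 15 (Blue): { 0,1,3/2 | 2 } so 7/4
edge 5 of 15 (Red): { 0,1,3/2 | 7/4,2 } so 13/8
edge 6 of 15 (Red): { 0,1,3/2 | 13/8,7/4,2 } so 25/16
edge 7 of 15 (Blue): { 0,1,3/2,25/16 | 13/8,7/4,2 } so 51/32
edge 8 of 15 (Red): { 0,1,3/2,25/16 | 51/32,13/8,7/4,2 } so 101/64
edge 9 of 15 (Blue): { 0,1,3/2,25/16,101/64 | 51/32,13/8,7/4,2 } so 203/128
edge 10 of 15 (Blue): { 0,1,3/2,25/16,101/64,203/128 | 51/32,13/8,7/4,2 } so 407/256
edge 11 of 15 (Red): { 0,1,3/2,25/16,101/64,203/128 | 407/256,51/32,13/8,7/4,2 } so 813/512
edge 12 of 15 (Red): { 0,1,3/2,25/16,101/64,203/128 | 813/512,407/256,51/32,13/8,7/4,2 } so 1625/1024
edge 13 of 15 (Blue): { 0,1,3/2,25/16,101/64,203/128,1625/1024 | 813/512,407/256,51/32,13/8,7/4,2 } so 3251/2048
edge 14 of 15 (Blue): { 0,1,3/2,25/16,101/64,203/128,1625/1024,3251/2048 | 813/512,407/256,51/32,13/8,7/4,2 } so 6503/4096
edge 15 of 15 (Red): { 0,1,3/2,25/16,101/64,203/128,1625/1024,3251/2048 | 6503/4096,813/512,407/256,51/32,13/8,7/4,2 } so 13005/8192

13005/8192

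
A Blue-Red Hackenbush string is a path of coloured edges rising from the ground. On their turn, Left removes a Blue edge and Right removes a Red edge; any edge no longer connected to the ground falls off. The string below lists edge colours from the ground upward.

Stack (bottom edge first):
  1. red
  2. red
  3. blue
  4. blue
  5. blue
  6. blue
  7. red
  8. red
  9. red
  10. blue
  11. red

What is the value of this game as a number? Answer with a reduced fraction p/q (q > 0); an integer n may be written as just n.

-571/512

v(r) = { — | 0 } ⇒ -1
v(rr) = { — | -1, 0 } ⇒ -2
v(rrb) = { -2 | -1, 0 } ⇒ -3/2
v(rrbb) = { -2, -3/2 | -1, 0 } ⇒ -5/4
v(rrbbb) = { -2, -3/2, -5/4 | -1, 0 } ⇒ -9/8
v(rrbbbb) = { -2, -3/2, -5/4, -9/8 | -1, 0 } ⇒ -17/16
v(rrbbbbr) = { -2, -3/2, -5/4, -9/8 | -17/16, -1, 0 } ⇒ -35/32
v(rrbbbbrr) = { -2, -3/2, -5/4, -9/8 | -35/32, -17/16, -1, 0 } ⇒ -71/64
v(rrbbbbrrr) = { -2, -3/2, -5/4, -9/8 | -71/64, -35/32, -17/16, -1, 0 } ⇒ -143/128
v(rrbbbbrrrb) = { -2, -3/2, -5/4, -9/8, -143/128 | -71/64, -35/32, -17/16, -1, 0 } ⇒ -285/256
v(rrbbbbrrrbr) = { -2, -3/2, -5/4, -9/8, -143/128 | -285/256, -71/64, -35/32, -17/16, -1, 0 } ⇒ -571/512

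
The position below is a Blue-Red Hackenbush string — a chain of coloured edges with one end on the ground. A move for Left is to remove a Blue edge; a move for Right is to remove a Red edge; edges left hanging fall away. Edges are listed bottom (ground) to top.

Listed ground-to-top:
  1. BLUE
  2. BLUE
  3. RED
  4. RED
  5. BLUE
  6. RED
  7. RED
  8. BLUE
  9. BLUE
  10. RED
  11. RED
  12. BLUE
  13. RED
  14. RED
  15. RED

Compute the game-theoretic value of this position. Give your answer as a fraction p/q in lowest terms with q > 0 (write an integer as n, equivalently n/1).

10641/8192

g(B) = { 0 | (no moves) } gives 1
g(BB) = { 0,1 | (no moves) } gives 2
g(BBR) = { 0,1 | 2 } gives 3/2
g(BBRR) = { 0,1 | 3/2,2 } gives 5/4
g(BBRRB) = { 0,1,5/4 | 3/2,2 } gives 11/8
g(BBRRBR) = { 0,1,5/4 | 11/8,3/2,2 } gives 21/16
g(BBRRBRR) = { 0,1,5/4 | 21/16,11/8,3/2,2 } gives 41/32
g(BBRRBRRB) = { 0,1,5/4,41/32 | 21/16,11/8,3/2,2 } gives 83/64
g(BBRRBRRBB) = { 0,1,5/4,41/32,83/64 | 21/16,11/8,3/2,2 } gives 167/128
g(BBRRBRRBBR) = { 0,1,5/4,41/32,83/64 | 167/128,21/16,11/8,3/2,2 } gives 333/256
g(BBRRBRRBBRR) = { 0,1,5/4,41/32,83/64 | 333/256,167/128,21/16,11/8,3/2,2 } gives 665/512
g(BBRRBRRBBRRB) = { 0,1,5/4,41/32,83/64,665/512 | 333/256,167/128,21/16,11/8,3/2,2 } gives 1331/1024
g(BBRRBRRBBRRBR) = { 0,1,5/4,41/32,83/64,665/512 | 1331/1024,333/256,167/128,21/16,11/8,3/2,2 } gives 2661/2048
g(BBRRBRRBBRRBRR) = { 0,1,5/4,41/32,83/64,665/512 | 2661/2048,1331/1024,333/256,167/128,21/16,11/8,3/2,2 } gives 5321/4096
g(BBRRBRRBBRRBRRR) = { 0,1,5/4,41/32,83/64,665/512 | 5321/4096,2661/2048,1331/1024,333/256,167/128,21/16,11/8,3/2,2 } gives 10641/8192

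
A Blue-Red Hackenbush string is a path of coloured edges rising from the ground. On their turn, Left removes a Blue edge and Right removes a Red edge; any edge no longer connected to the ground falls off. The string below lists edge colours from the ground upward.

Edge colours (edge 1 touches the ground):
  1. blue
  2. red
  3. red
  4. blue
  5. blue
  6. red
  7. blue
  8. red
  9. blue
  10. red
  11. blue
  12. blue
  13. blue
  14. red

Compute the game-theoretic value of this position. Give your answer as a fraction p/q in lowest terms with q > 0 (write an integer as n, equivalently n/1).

3421/8192

Recurse on prefixes of the 14-edge string blue red red blue blue red blue red blue red blue blue blue red:
b: Left { 0 }, Right { · } ⇒ simplest 1
br: Left { 0 }, Right { 1 } ⇒ simplest 1/2
brr: Left { 0 }, Right { 1/2; 1 } ⇒ simplest 1/4
brrb: Left { 0; 1/4 }, Right { 1/2; 1 } ⇒ simplest 3/8
brrbb: Left { 0; 1/4; 3/8 }, Right { 1/2; 1 } ⇒ simplest 7/16
brrbbr: Left { 0; 1/4; 3/8 }, Right { 7/16; 1/2; 1 } ⇒ simplest 13/32
brrbbrb: Left { 0; 1/4; 3/8; 13/32 }, Right { 7/16; 1/2; 1 } ⇒ simplest 27/64
brrbbrbr: Left { 0; 1/4; 3/8; 13/32 }, Right { 27/64; 7/16; 1/2; 1 } ⇒ simplest 53/128
brrbbrbrb: Left { 0; 1/4; 3/8; 13/32; 53/128 }, Right { 27/64; 7/16; 1/2; 1 } ⇒ simplest 107/256
brrbbrbrbr: Left { 0; 1/4; 3/8; 13/32; 53/128 }, Right { 107/256; 27/64; 7/16; 1/2; 1 } ⇒ simplest 213/512
brrbbrbrbrb: Left { 0; 1/4; 3/8; 13/32; 53/128; 213/512 }, Right { 107/256; 27/64; 7/16; 1/2; 1 } ⇒ simplest 427/1024
brrbbrbrbrbb: Left { 0; 1/4; 3/8; 13/32; 53/128; 213/512; 427/1024 }, Right { 107/256; 27/64; 7/16; 1/2; 1 } ⇒ simplest 855/2048
brrbbrbrbrbbb: Left { 0; 1/4; 3/8; 13/32; 53/128; 213/512; 427/1024; 855/2048 }, Right { 107/256; 27/64; 7/16; 1/2; 1 } ⇒ simplest 1711/4096
brrbbrbrbrbbbr: Left { 0; 1/4; 3/8; 13/32; 53/128; 213/512; 427/1024; 855/2048 }, Right { 1711/4096; 107/256; 27/64; 7/16; 1/2; 1 } ⇒ simplest 3421/8192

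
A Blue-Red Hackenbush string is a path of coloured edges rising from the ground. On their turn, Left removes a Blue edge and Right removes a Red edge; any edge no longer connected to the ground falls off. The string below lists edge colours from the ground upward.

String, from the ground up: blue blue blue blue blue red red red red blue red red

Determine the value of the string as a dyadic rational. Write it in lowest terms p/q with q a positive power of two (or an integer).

1 of 12 · b · max L 0 · min R +∞ gives 1
2 of 12 · bb · max L 1 · min R +∞ gives 2
3 of 12 · bbb · max L 2 · min R +∞ gives 3
4 of 12 · bbbb · max L 3 · min R +∞ gives 4
5 of 12 · bbbbb · max L 4 · min R +∞ gives 5
6 of 12 · bbbbbr · max L 4 · min R 5 gives 9/2
7 of 12 · bbbbbrr · max L 4 · min R 9/2 gives 17/4
8 of 12 · bbbbbrrr · max L 4 · min R 17/4 gives 33/8
9 of 12 · bbbbbrrrr · max L 4 · min R 33/8 gives 65/16
10 of 12 · bbbbbrrrrb · max L 65/16 · min R 33/8 gives 131/32
11 of 12 · bbbbbrrrrbr · max L 65/16 · min R 131/32 gives 261/64
12 of 12 · bbbbbrrrrbrr · max L 65/16 · min R 261/64 gives 521/128

521/128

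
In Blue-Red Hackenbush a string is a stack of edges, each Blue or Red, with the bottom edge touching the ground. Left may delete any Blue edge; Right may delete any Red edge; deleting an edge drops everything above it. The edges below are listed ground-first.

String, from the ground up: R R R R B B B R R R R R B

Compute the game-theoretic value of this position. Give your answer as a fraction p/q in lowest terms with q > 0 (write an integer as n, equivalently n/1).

-1661/512

step 1: add R to get R; options L={ (no moves) } R={ 0 } ⇒ -1
step 2: add R to get RR; options L={ (no moves) } R={ -1 0 } ⇒ -2
step 3: add R to get RRR; options L={ (no moves) } R={ -2 -1 0 } ⇒ -3
step 4: add R to get RRRR; options L={ (no moves) } R={ -3 -2 -1 0 } ⇒ -4
step 5: add B to get RRRRB; options L={ -4 } R={ -3 -2 -1 0 } ⇒ -7/2
step 6: add B to get RRRRBB; options L={ -4 -7/2 } R={ -3 -2 -1 0 } ⇒ -13/4
step 7: add B to get RRRRBBB; options L={ -4 -7/2 -13/4 } R={ -3 -2 -1 0 } ⇒ -25/8
step 8: add R to get RRRRBBBR; options L={ -4 -7/2 -13/4 } R={ -25/8 -3 -2 -1 0 } ⇒ -51/16
step 9: add R to get RRRRBBBRR; options L={ -4 -7/2 -13/4 } R={ -51/16 -25/8 -3 -2 -1 0 } ⇒ -103/32
step 10: add R to get RRRRBBBRRR; options L={ -4 -7/2 -13/4 } R={ -103/32 -51/16 -25/8 -3 -2 -1 0 } ⇒ -207/64
step 11: add R to get RRRRBBBRRRR; options L={ -4 -7/2 -13/4 } R={ -207/64 -103/32 -51/16 -25/8 -3 -2 -1 0 } ⇒ -415/128
step 12: add R to get RRRRBBBRRRRR; options L={ -4 -7/2 -13/4 } R={ -415/128 -207/64 -103/32 -51/16 -25/8 -3 -2 -1 0 } ⇒ -831/256
step 13: add B to get RRRRBBBRRRRRB; options L={ -4 -7/2 -13/4 -831/256 } R={ -415/128 -207/64 -103/32 -51/16 -25/8 -3 -2 -1 0 } ⇒ -1661/512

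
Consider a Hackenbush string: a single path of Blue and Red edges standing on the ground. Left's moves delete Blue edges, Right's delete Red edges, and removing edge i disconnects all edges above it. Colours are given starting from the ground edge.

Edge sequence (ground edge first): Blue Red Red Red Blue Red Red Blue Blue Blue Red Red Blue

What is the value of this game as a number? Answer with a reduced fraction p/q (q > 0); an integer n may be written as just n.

Recurse on prefixes of the 13-edge string Blue Red Red Red Blue Red Red Blue Blue Blue Red Red Blue:
B: Left { 0 }, Right { (no moves) } so simplest 1
BR: Left { 0 }, Right { 1 } so simplest 1/2
BRR: Left { 0 }, Right { 1/2,1 } so simplest 1/4
BRRR: Left { 0 }, Right { 1/4,1/2,1 } so simplest 1/8
BRRRB: Left { 0,1/8 }, Right { 1/4,1/2,1 } so simplest 3/16
BRRRBR: Left { 0,1/8 }, Right { 3/16,1/4,1/2,1 } so simplest 5/32
BRRRBRR: Left { 0,1/8 }, Right { 5/32,3/16,1/4,1/2,1 } so simplest 9/64
BRRRBRRB: Left { 0,1/8,9/64 }, Right { 5/32,3/16,1/4,1/2,1 } so simplest 19/128
BRRRBRRBB: Left { 0,1/8,9/64,19/128 }, Right { 5/32,3/16,1/4,1/2,1 } so simplest 39/256
BRRRBRRBBB: Left { 0,1/8,9/64,19/128,39/256 }, Right { 5/32,3/16,1/4,1/2,1 } so simplest 79/512
BRRRBRRBBBR: Left { 0,1/8,9/64,19/128,39/256 }, Right { 79/512,5/32,3/16,1/4,1/2,1 } so simplest 157/1024
BRRRBRRBBBRR: Left { 0,1/8,9/64,19/128,39/256 }, Right { 157/1024,79/512,5/32,3/16,1/4,1/2,1 } so simplest 313/2048
BRRRBRRBBBRRB: Left { 0,1/8,9/64,19/128,39/256,313/2048 }, Right { 157/1024,79/512,5/32,3/16,1/4,1/2,1 } so simplest 627/4096

627/4096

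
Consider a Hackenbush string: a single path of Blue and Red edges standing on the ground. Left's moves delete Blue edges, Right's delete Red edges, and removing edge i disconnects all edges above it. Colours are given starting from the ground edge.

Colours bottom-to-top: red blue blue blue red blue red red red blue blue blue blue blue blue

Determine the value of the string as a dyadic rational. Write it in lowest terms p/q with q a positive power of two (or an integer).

G_1 [r]  L=[·]  R=[0]  = -1
G_2 [rb]  L=[-1]  R=[0]  = -1/2
G_3 [rbb]  L=[-1, -1/2]  R=[0]  = -1/4
G_4 [rbbb]  L=[-1, -1/2, -1/4]  R=[0]  = -1/8
G_5 [rbbbr]  L=[-1, -1/2, -1/4]  R=[-1/8, 0]  = -3/16
G_6 [rbbbrb]  L=[-1, -1/2, -1/4, -3/16]  R=[-1/8, 0]  = -5/32
G_7 [rbbbrbr]  L=[-1, -1/2, -1/4, -3/16]  R=[-5/32, -1/8, 0]  = -11/64
G_8 [rbbbrbrr]  L=[-1, -1/2, -1/4, -3/16]  R=[-11/64, -5/32, -1/8, 0]  = -23/128
G_9 [rbbbrbrrr]  L=[-1, -1/2, -1/4, -3/16]  R=[-23/128, -11/64, -5/32, -1/8, 0]  = -47/256
G_10 [rbbbrbrrrb]  L=[-1, -1/2, -1/4, -3/16, -47/256]  R=[-23/128, -11/64, -5/32, -1/8, 0]  = -93/512
G_11 [rbbbrbrrrbb]  L=[-1, -1/2, -1/4, -3/16, -47/256, -93/512]  R=[-23/128, -11/64, -5/32, -1/8, 0]  = -185/1024
G_12 [rbbbrbrrrbbb]  L=[-1, -1/2, -1/4, -3/16, -47/256, -93/512, -185/1024]  R=[-23/128, -11/64, -5/32, -1/8, 0]  = -369/2048
G_13 [rbbbrbrrrbbbb]  L=[-1, -1/2, -1/4, -3/16, -47/256, -93/512, -185/1024, -369/2048]  R=[-23/128, -11/64, -5/32, -1/8, 0]  = -737/4096
G_14 [rbbbrbrrrbbbbb]  L=[-1, -1/2, -1/4, -3/16, -47/256, -93/512, -185/1024, -369/2048, -737/4096]  R=[-23/128, -11/64, -5/32, -1/8, 0]  = -1473/8192
G_15 [rbbbrbrrrbbbbbb]  L=[-1, -1/2, -1/4, -3/16, -47/256, -93/512, -185/1024, -369/2048, -737/4096, -1473/8192]  R=[-23/128, -11/64, -5/32, -1/8, 0]  = -2945/16384

-2945/16384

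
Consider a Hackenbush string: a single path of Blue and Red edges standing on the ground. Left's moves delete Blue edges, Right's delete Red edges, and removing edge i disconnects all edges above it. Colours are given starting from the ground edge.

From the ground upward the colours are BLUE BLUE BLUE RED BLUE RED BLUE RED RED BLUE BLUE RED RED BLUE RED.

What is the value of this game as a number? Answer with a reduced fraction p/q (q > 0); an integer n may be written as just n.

Prefix values for BLUE BLUE BLUE RED BLUE RED BLUE RED RED BLUE BLUE RED RED BLUE RED via {L|R} + simplicity:
G(B) = { 0 | (no moves) } ⇒ 1
G(BB) = { 0, 1 | (no moves) } ⇒ 2
G(BBB) = { 0, 1, 2 | (no moves) } ⇒ 3
G(BBBR) = { 0, 1, 2 | 3 } ⇒ 5/2
G(BBBRB) = { 0, 1, 2, 5/2 | 3 } ⇒ 11/4
G(BBBRBR) = { 0, 1, 2, 5/2 | 11/4, 3 } ⇒ 21/8
G(BBBRBRB) = { 0, 1, 2, 5/2, 21/8 | 11/4, 3 } ⇒ 43/16
G(BBBRBRBR) = { 0, 1, 2, 5/2, 21/8 | 43/16, 11/4, 3 } ⇒ 85/32
G(BBBRBRBRR) = { 0, 1, 2, 5/2, 21/8 | 85/32, 43/16, 11/4, 3 } ⇒ 169/64
G(BBBRBRBRRB) = { 0, 1, 2, 5/2, 21/8, 169/64 | 85/32, 43/16, 11/4, 3 } ⇒ 339/128
G(BBBRBRBRRBB) = { 0, 1, 2, 5/2, 21/8, 169/64, 339/128 | 85/32, 43/16, 11/4, 3 } ⇒ 679/256
G(BBBRBRBRRBBR) = { 0, 1, 2, 5/2, 21/8, 169/64, 339/128 | 679/256, 85/32, 43/16, 11/4, 3 } ⇒ 1357/512
G(BBBRBRBRRBBRR) = { 0, 1, 2, 5/2, 21/8, 169/64, 339/128 | 1357/512, 679/256, 85/32, 43/16, 11/4, 3 } ⇒ 2713/1024
G(BBBRBRBRRBBRRB) = { 0, 1, 2, 5/2, 21/8, 169/64, 339/128, 2713/1024 | 1357/512, 679/256, 85/32, 43/16, 11/4, 3 } ⇒ 5427/2048
G(BBBRBRBRRBBRRBR) = { 0, 1, 2, 5/2, 21/8, 169/64, 339/128, 2713/1024 | 5427/2048, 1357/512, 679/256, 85/32, 43/16, 11/4, 3 } ⇒ 10853/4096

10853/4096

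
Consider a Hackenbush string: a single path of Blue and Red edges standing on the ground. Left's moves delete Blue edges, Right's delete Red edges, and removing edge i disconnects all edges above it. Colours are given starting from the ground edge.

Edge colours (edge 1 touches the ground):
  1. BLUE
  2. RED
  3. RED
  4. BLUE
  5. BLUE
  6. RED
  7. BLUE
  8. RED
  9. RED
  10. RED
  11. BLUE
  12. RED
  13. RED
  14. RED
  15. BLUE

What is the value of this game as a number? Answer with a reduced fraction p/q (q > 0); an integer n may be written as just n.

6691/16384

value(B) = { 0 |  } — 1
value(BR) = { 0 | 1 } — 1/2
value(BRR) = { 0 | 1/2,1 } — 1/4
value(BRRB) = { 0,1/4 | 1/2,1 } — 3/8
value(BRRBB) = { 0,1/4,3/8 | 1/2,1 } — 7/16
value(BRRBBR) = { 0,1/4,3/8 | 7/16,1/2,1 } — 13/32
value(BRRBBRB) = { 0,1/4,3/8,13/32 | 7/16,1/2,1 } — 27/64
value(BRRBBRBR) = { 0,1/4,3/8,13/32 | 27/64,7/16,1/2,1 } — 53/128
value(BRRBBRBRR) = { 0,1/4,3/8,13/32 | 53/128,27/64,7/16,1/2,1 } — 105/256
value(BRRBBRBRRR) = { 0,1/4,3/8,13/32 | 105/256,53/128,27/64,7/16,1/2,1 } — 209/512
value(BRRBBRBRRRB) = { 0,1/4,3/8,13/32,209/512 | 105/256,53/128,27/64,7/16,1/2,1 } — 419/1024
value(BRRBBRBRRRBR) = { 0,1/4,3/8,13/32,209/512 | 419/1024,105/256,53/128,27/64,7/16,1/2,1 } — 837/2048
value(BRRBBRBRRRBRR) = { 0,1/4,3/8,13/32,209/512 | 837/2048,419/1024,105/256,53/128,27/64,7/16,1/2,1 } — 1673/4096
value(BRRBBRBRRRBRRR) = { 0,1/4,3/8,13/32,209/512 | 1673/4096,837/2048,419/1024,105/256,53/128,27/64,7/16,1/2,1 } — 3345/8192
value(BRRBBRBRRRBRRRB) = { 0,1/4,3/8,13/32,209/512,3345/8192 | 1673/4096,837/2048,419/1024,105/256,53/128,27/64,7/16,1/2,1 } — 6691/16384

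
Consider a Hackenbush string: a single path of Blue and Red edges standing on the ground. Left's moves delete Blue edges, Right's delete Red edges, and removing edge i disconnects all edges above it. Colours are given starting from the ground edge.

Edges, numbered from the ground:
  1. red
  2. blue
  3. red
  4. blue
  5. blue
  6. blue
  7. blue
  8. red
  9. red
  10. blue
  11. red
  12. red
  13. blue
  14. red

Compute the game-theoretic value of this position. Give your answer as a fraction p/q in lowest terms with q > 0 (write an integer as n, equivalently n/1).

r: Left { none }, Right { 0 } gives simplest -1
rb: Left { -1 }, Right { 0 } gives simplest -1/2
rbr: Left { -1 }, Right { -1/2,0 } gives simplest -3/4
rbrb: Left { -1,-3/4 }, Right { -1/2,0 } gives simplest -5/8
rbrbb: Left { -1,-3/4,-5/8 }, Right { -1/2,0 } gives simplest -9/16
rbrbbb: Left { -1,-3/4,-5/8,-9/16 }, Right { -1/2,0 } gives simplest -17/32
rbrbbbb: Left { -1,-3/4,-5/8,-9/16,-17/32 }, Right { -1/2,0 } gives simplest -33/64
rbrbbbbr: Left { -1,-3/4,-5/8,-9/16,-17/32 }, Right { -33/64,-1/2,0 } gives simplest -67/128
rbrbbbbrr: Left { -1,-3/4,-5/8,-9/16,-17/32 }, Right { -67/128,-33/64,-1/2,0 } gives simplest -135/256
rbrbbbbrrb: Left { -1,-3/4,-5/8,-9/16,-17/32,-135/256 }, Right { -67/128,-33/64,-1/2,0 } gives simplest -269/512
rbrbbbbrrbr: Left { -1,-3/4,-5/8,-9/16,-17/32,-135/256 }, Right { -269/512,-67/128,-33/64,-1/2,0 } gives simplest -539/1024
rbrbbbbrrbrr: Left { -1,-3/4,-5/8,-9/16,-17/32,-135/256 }, Right { -539/1024,-269/512,-67/128,-33/64,-1/2,0 } gives simplest -1079/2048
rbrbbbbrrbrrb: Left { -1,-3/4,-5/8,-9/16,-17/32,-135/256,-1079/2048 }, Right { -539/1024,-269/512,-67/128,-33/64,-1/2,0 } gives simplest -2157/4096
rbrbbbbrrbrrbr: Left { -1,-3/4,-5/8,-9/16,-17/32,-135/256,-1079/2048 }, Right { -2157/4096,-539/1024,-269/512,-67/128,-33/64,-1/2,0 } gives simplest -4315/8192

-4315/8192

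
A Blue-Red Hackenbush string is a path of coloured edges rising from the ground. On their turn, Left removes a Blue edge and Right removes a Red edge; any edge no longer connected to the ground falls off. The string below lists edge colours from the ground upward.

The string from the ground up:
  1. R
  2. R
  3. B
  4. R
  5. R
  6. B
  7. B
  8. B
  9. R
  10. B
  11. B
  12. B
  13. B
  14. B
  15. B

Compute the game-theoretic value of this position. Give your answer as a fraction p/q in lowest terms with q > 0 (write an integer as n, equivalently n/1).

Build v(s[:k]) for k = 1..15, string s = R R B R R B B B R B B B B B B.
v_1 [R]  L=[none]  R=[0]  -> -1
v_2 [RR]  L=[none]  R=[-1,0]  -> -2
v_3 [RRB]  L=[-2]  R=[-1,0]  -> -3/2
v_4 [RRBR]  L=[-2]  R=[-3/2,-1,0]  -> -7/4
v_5 [RRBRR]  L=[-2]  R=[-7/4,-3/2,-1,0]  -> -15/8
v_6 [RRBRRB]  L=[-2,-15/8]  R=[-7/4,-3/2,-1,0]  -> -29/16
v_7 [RRBRRBB]  L=[-2,-15/8,-29/16]  R=[-7/4,-3/2,-1,0]  -> -57/32
v_8 [RRBRRBBB]  L=[-2,-15/8,-29/16,-57/32]  R=[-7/4,-3/2,-1,0]  -> -113/64
v_9 [RRBRRBBBR]  L=[-2,-15/8,-29/16,-57/32]  R=[-113/64,-7/4,-3/2,-1,0]  -> -227/128
v_10 [RRBRRBBBRB]  L=[-2,-15/8,-29/16,-57/32,-227/128]  R=[-113/64,-7/4,-3/2,-1,0]  -> -453/256
v_11 [RRBRRBBBRBB]  L=[-2,-15/8,-29/16,-57/32,-227/128,-453/256]  R=[-113/64,-7/4,-3/2,-1,0]  -> -905/512
v_12 [RRBRRBBBRBBB]  L=[-2,-15/8,-29/16,-57/32,-227/128,-453/256,-905/512]  R=[-113/64,-7/4,-3/2,-1,0]  -> -1809/1024
v_13 [RRBRRBBBRBBBB]  L=[-2,-15/8,-29/16,-57/32,-227/128,-453/256,-905/512,-1809/1024]  R=[-113/64,-7/4,-3/2,-1,0]  -> -3617/2048
v_14 [RRBRRBBBRBBBBB]  L=[-2,-15/8,-29/16,-57/32,-227/128,-453/256,-905/512,-1809/1024,-3617/2048]  R=[-113/64,-7/4,-3/2,-1,0]  -> -7233/4096
v_15 [RRBRRBBBRBBBBBB]  L=[-2,-15/8,-29/16,-57/32,-227/128,-453/256,-905/512,-1809/1024,-3617/2048,-7233/4096]  R=[-113/64,-7/4,-3/2,-1,0]  -> -14465/8192

-14465/8192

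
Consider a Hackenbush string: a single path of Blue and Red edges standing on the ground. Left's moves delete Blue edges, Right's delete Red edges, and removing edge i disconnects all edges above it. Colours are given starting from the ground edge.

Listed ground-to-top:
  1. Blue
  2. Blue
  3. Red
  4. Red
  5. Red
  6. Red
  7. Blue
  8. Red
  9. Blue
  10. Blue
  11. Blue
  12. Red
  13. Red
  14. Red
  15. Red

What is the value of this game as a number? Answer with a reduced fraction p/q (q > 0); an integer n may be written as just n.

8929/8192

Recurse on prefixes of the 15-edge string Blue Blue Red Red Red Red Blue Red Blue Blue Blue Red Red Red Red:
value(B) = { 0 | · } ⇒ 1
value(BB) = { 0, 1 | · } ⇒ 2
value(BBR) = { 0, 1 | 2 } ⇒ 3/2
value(BBRR) = { 0, 1 | 3/2, 2 } ⇒ 5/4
value(BBRRR) = { 0, 1 | 5/4, 3/2, 2 } ⇒ 9/8
value(BBRRRR) = { 0, 1 | 9/8, 5/4, 3/2, 2 } ⇒ 17/16
value(BBRRRRB) = { 0, 1, 17/16 | 9/8, 5/4, 3/2, 2 } ⇒ 35/32
value(BBRRRRBR) = { 0, 1, 17/16 | 35/32, 9/8, 5/4, 3/2, 2 } ⇒ 69/64
value(BBRRRRBRB) = { 0, 1, 17/16, 69/64 | 35/32, 9/8, 5/4, 3/2, 2 } ⇒ 139/128
value(BBRRRRBRBB) = { 0, 1, 17/16, 69/64, 139/128 | 35/32, 9/8, 5/4, 3/2, 2 } ⇒ 279/256
value(BBRRRRBRBBB) = { 0, 1, 17/16, 69/64, 139/128, 279/256 | 35/32, 9/8, 5/4, 3/2, 2 } ⇒ 559/512
value(BBRRRRBRBBBR) = { 0, 1, 17/16, 69/64, 139/128, 279/256 | 559/512, 35/32, 9/8, 5/4, 3/2, 2 } ⇒ 1117/1024
value(BBRRRRBRBBBRR) = { 0, 1, 17/16, 69/64, 139/128, 279/256 | 1117/1024, 559/512, 35/32, 9/8, 5/4, 3/2, 2 } ⇒ 2233/2048
value(BBRRRRBRBBBRRR) = { 0, 1, 17/16, 69/64, 139/128, 279/256 | 2233/2048, 1117/1024, 559/512, 35/32, 9/8, 5/4, 3/2, 2 } ⇒ 4465/4096
value(BBRRRRBRBBBRRRR) = { 0, 1, 17/16, 69/64, 139/128, 279/256 | 4465/4096, 2233/2048, 1117/1024, 559/512, 35/32, 9/8, 5/4, 3/2, 2 } ⇒ 8929/8192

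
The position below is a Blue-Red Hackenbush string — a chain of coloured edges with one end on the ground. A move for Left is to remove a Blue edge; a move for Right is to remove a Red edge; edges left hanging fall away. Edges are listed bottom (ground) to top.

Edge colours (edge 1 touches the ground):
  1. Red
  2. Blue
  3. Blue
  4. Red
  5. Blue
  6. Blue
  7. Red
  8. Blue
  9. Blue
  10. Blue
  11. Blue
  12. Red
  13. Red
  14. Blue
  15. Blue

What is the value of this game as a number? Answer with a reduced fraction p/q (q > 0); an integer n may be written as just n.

-4633/16384

Build val(s[:k]) for k = 1..15, string s = Red Blue Blue Red Blue Blue Red Blue Blue Blue Blue Red Red Blue Blue.
val_1 [R]  L=[(no moves)]  R=[0]  — -1
val_2 [RB]  L=[-1]  R=[0]  — -1/2
val_3 [RBB]  L=[-1, -1/2]  R=[0]  — -1/4
val_4 [RBBR]  L=[-1, -1/2]  R=[-1/4, 0]  — -3/8
val_5 [RBBRB]  L=[-1, -1/2, -3/8]  R=[-1/4, 0]  — -5/16
val_6 [RBBRBB]  L=[-1, -1/2, -3/8, -5/16]  R=[-1/4, 0]  — -9/32
val_7 [RBBRBBR]  L=[-1, -1/2, -3/8, -5/16]  R=[-9/32, -1/4, 0]  — -19/64
val_8 [RBBRBBRB]  L=[-1, -1/2, -3/8, -5/16, -19/64]  R=[-9/32, -1/4, 0]  — -37/128
val_9 [RBBRBBRBB]  L=[-1, -1/2, -3/8, -5/16, -19/64, -37/128]  R=[-9/32, -1/4, 0]  — -73/256
val_10 [RBBRBBRBBB]  L=[-1, -1/2, -3/8, -5/16, -19/64, -37/128, -73/256]  R=[-9/32, -1/4, 0]  — -145/512
val_11 [RBBRBBRBBBB]  L=[-1, -1/2, -3/8, -5/16, -19/64, -37/128, -73/256, -145/512]  R=[-9/32, -1/4, 0]  — -289/1024
val_12 [RBBRBBRBBBBR]  L=[-1, -1/2, -3/8, -5/16, -19/64, -37/128, -73/256, -145/512]  R=[-289/1024, -9/32, -1/4, 0]  — -579/2048
val_13 [RBBRBBRBBBBRR]  L=[-1, -1/2, -3/8, -5/16, -19/64, -37/128, -73/256, -145/512]  R=[-579/2048, -289/1024, -9/32, -1/4, 0]  — -1159/4096
val_14 [RBBRBBRBBBBRRB]  L=[-1, -1/2, -3/8, -5/16, -19/64, -37/128, -73/256, -145/512, -1159/4096]  R=[-579/2048, -289/1024, -9/32, -1/4, 0]  — -2317/8192
val_15 [RBBRBBRBBBBRRBB]  L=[-1, -1/2, -3/8, -5/16, -19/64, -37/128, -73/256, -145/512, -1159/4096, -2317/8192]  R=[-579/2048, -289/1024, -9/32, -1/4, 0]  — -4633/16384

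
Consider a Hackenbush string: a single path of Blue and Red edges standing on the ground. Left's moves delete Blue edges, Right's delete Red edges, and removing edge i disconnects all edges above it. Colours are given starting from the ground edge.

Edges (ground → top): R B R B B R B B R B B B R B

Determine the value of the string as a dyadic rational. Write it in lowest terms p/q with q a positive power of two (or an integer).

-4677/8192

edge 1 of 14 (R): { none | 0 } ⇒ -1
edge 2 of 14 (B): { -1 | 0 } ⇒ -1/2
edge 3 of 14 (R): { -1 | -1/2, 0 } ⇒ -3/4
edge 4 of 14 (B): { -1, -3/4 | -1/2, 0 } ⇒ -5/8
edge 5 of 14 (B): { -1, -3/4, -5/8 | -1/2, 0 } ⇒ -9/16
edge 6 of 14 (R): { -1, -3/4, -5/8 | -9/16, -1/2, 0 } ⇒ -19/32
edge 7 of 14 (B): { -1, -3/4, -5/8, -19/32 | -9/16, -1/2, 0 } ⇒ -37/64
edge 8 of 14 (B): { -1, -3/4, -5/8, -19/32, -37/64 | -9/16, -1/2, 0 } ⇒ -73/128
edge 9 of 14 (R): { -1, -3/4, -5/8, -19/32, -37/64 | -73/128, -9/16, -1/2, 0 } ⇒ -147/256
edge 10 of 14 (B): { -1, -3/4, -5/8, -19/32, -37/64, -147/256 | -73/128, -9/16, -1/2, 0 } ⇒ -293/512
edge 11 of 14 (B): { -1, -3/4, -5/8, -19/32, -37/64, -147/256, -293/512 | -73/128, -9/16, -1/2, 0 } ⇒ -585/1024
edge 12 of 14 (B): { -1, -3/4, -5/8, -19/32, -37/64, -147/256, -293/512, -585/1024 | -73/128, -9/16, -1/2, 0 } ⇒ -1169/2048
edge 13 of 14 (R): { -1, -3/4, -5/8, -19/32, -37/64, -147/256, -293/512, -585/1024 | -1169/2048, -73/128, -9/16, -1/2, 0 } ⇒ -2339/4096
edge 14 of 14 (B): { -1, -3/4, -5/8, -19/32, -37/64, -147/256, -293/512, -585/1024, -2339/4096 | -1169/2048, -73/128, -9/16, -1/2, 0 } ⇒ -4677/8192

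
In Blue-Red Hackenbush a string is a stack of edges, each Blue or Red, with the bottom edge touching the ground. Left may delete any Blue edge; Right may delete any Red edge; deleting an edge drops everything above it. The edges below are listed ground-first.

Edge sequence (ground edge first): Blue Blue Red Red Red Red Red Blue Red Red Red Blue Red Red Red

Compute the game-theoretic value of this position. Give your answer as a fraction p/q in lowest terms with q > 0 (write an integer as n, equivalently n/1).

8465/8192

Recurse on prefixes of the 15-edge string Blue Blue Red Red Red Red Red Blue Red Red Red Blue Red Red Red:
step 1: add Blue to get B; options L={ 0 } R={  } -> 1
step 2: add Blue to get BB; options L={ 0; 1 } R={  } -> 2
step 3: add Red to get BBR; options L={ 0; 1 } R={ 2 } -> 3/2
step 4: add Red to get BBRR; options L={ 0; 1 } R={ 3/2; 2 } -> 5/4
step 5: add Red to get BBRRR; options L={ 0; 1 } R={ 5/4; 3/2; 2 } -> 9/8
step 6: add Red to get BBRRRR; options L={ 0; 1 } R={ 9/8; 5/4; 3/2; 2 } -> 17/16
step 7: add Red to get BBRRRRR; options L={ 0; 1 } R={ 17/16; 9/8; 5/4; 3/2; 2 } -> 33/32
step 8: add Blue to get BBRRRRRB; options L={ 0; 1; 33/32 } R={ 17/16; 9/8; 5/4; 3/2; 2 } -> 67/64
step 9: add Red to get BBRRRRRBR; options L={ 0; 1; 33/32 } R={ 67/64; 17/16; 9/8; 5/4; 3/2; 2 } -> 133/128
step 10: add Red to get BBRRRRRBRR; options L={ 0; 1; 33/32 } R={ 133/128; 67/64; 17/16; 9/8; 5/4; 3/2; 2 } -> 265/256
step 11: add Red to get BBRRRRRBRRR; options L={ 0; 1; 33/32 } R={ 265/256; 133/128; 67/64; 17/16; 9/8; 5/4; 3/2; 2 } -> 529/512
step 12: add Blue to get BBRRRRRBRRRB; options L={ 0; 1; 33/32; 529/512 } R={ 265/256; 133/128; 67/64; 17/16; 9/8; 5/4; 3/2; 2 } -> 1059/1024
step 13: add Red to get BBRRRRRBRRRBR; options L={ 0; 1; 33/32; 529/512 } R={ 1059/1024; 265/256; 133/128; 67/64; 17/16; 9/8; 5/4; 3/2; 2 } -> 2117/2048
step 14: add Red to get BBRRRRRBRRRBRR; options L={ 0; 1; 33/32; 529/512 } R={ 2117/2048; 1059/1024; 265/256; 133/128; 67/64; 17/16; 9/8; 5/4; 3/2; 2 } -> 4233/4096
step 15: add Red to get BBRRRRRBRRRBRRR; options L={ 0; 1; 33/32; 529/512 } R={ 4233/4096; 2117/2048; 1059/1024; 265/256; 133/128; 67/64; 17/16; 9/8; 5/4; 3/2; 2 } -> 8465/8192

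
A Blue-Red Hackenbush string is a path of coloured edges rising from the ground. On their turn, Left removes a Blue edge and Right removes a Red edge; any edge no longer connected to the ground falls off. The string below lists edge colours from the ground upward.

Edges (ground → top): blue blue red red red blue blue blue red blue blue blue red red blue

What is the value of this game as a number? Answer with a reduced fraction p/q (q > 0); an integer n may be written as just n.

Prefix values for blue blue red red red blue blue blue red blue blue blue red red blue via {L|R} + simplicity:
edge 1 of 15 (blue): { 0 | none } gives 1
edge 2 of 15 (blue): { 0, 1 | none } gives 2
edge 3 of 15 (red): { 0, 1 | 2 } gives 3/2
edge 4 of 15 (red): { 0, 1 | 3/2, 2 } gives 5/4
edge 5 of 15 (red): { 0, 1 | 5/4, 3/2, 2 } gives 9/8
edge 6 of 15 (blue): { 0, 1, 9/8 | 5/4, 3/2, 2 } gives 19/16
edge 7 of 15 (blue): { 0, 1, 9/8, 19/16 | 5/4, 3/2, 2 } gives 39/32
edge 8 of 15 (blue): { 0, 1, 9/8, 19/16, 39/32 | 5/4, 3/2, 2 } gives 79/64
edge 9 of 15 (red): { 0, 1, 9/8, 19/16, 39/32 | 79/64, 5/4, 3/2, 2 } gives 157/128
edge 10 of 15 (blue): { 0, 1, 9/8, 19/16, 39/32, 157/128 | 79/64, 5/4, 3/2, 2 } gives 315/256
edge 11 of 15 (blue): { 0, 1, 9/8, 19/16, 39/32, 157/128, 315/256 | 79/64, 5/4, 3/2, 2 } gives 631/512
edge 12 of 15 (blue): { 0, 1, 9/8, 19/16, 39/32, 157/128, 315/256, 631/512 | 79/64, 5/4, 3/2, 2 } gives 1263/1024
edge 13 of 15 (red): { 0, 1, 9/8, 19/16, 39/32, 157/128, 315/256, 631/512 | 1263/1024, 79/64, 5/4, 3/2, 2 } gives 2525/2048
edge 14 of 15 (red): { 0, 1, 9/8, 19/16, 39/32, 157/128, 315/256, 631/512 | 2525/2048, 1263/1024, 79/64, 5/4, 3/2, 2 } gives 5049/4096
edge 15 of 15 (blue): { 0, 1, 9/8, 19/16, 39/32, 157/128, 315/256, 631/512, 5049/4096 | 2525/2048, 1263/1024, 79/64, 5/4, 3/2, 2 } gives 10099/8192

10099/8192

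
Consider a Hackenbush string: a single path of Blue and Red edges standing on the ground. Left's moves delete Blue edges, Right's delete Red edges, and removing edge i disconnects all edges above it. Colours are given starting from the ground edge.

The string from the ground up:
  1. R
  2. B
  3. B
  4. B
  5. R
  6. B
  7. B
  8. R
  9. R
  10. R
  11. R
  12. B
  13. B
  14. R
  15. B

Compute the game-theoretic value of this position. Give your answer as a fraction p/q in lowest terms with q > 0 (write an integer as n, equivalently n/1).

R: Left { none }, Right { 0 } — simplest -1
RB: Left { -1 }, Right { 0 } — simplest -1/2
RBB: Left { -1; -1/2 }, Right { 0 } — simplest -1/4
RBBB: Left { -1; -1/2; -1/4 }, Right { 0 } — simplest -1/8
RBBBR: Left { -1; -1/2; -1/4 }, Right { -1/8; 0 } — simplest -3/16
RBBBRB: Left { -1; -1/2; -1/4; -3/16 }, Right { -1/8; 0 } — simplest -5/32
RBBBRBB: Left { -1; -1/2; -1/4; -3/16; -5/32 }, Right { -1/8; 0 } — simplest -9/64
RBBBRBBR: Left { -1; -1/2; -1/4; -3/16; -5/32 }, Right { -9/64; -1/8; 0 } — simplest -19/128
RBBBRBBRR: Left { -1; -1/2; -1/4; -3/16; -5/32 }, Right { -19/128; -9/64; -1/8; 0 } — simplest -39/256
RBBBRBBRRR: Left { -1; -1/2; -1/4; -3/16; -5/32 }, Right { -39/256; -19/128; -9/64; -1/8; 0 } — simplest -79/512
RBBBRBBRRRR: Left { -1; -1/2; -1/4; -3/16; -5/32 }, Right { -79/512; -39/256; -19/128; -9/64; -1/8; 0 } — simplest -159/1024
RBBBRBBRRRRB: Left { -1; -1/2; -1/4; -3/16; -5/32; -159/1024 }, Right { -79/512; -39/256; -19/128; -9/64; -1/8; 0 } — simplest -317/2048
RBBBRBBRRRRBB: Left { -1; -1/2; -1/4; -3/16; -5/32; -159/1024; -317/2048 }, Right { -79/512; -39/256; -19/128; -9/64; -1/8; 0 } — simplest -633/4096
RBBBRBBRRRRBBR: Left { -1; -1/2; -1/4; -3/16; -5/32; -159/1024; -317/2048 }, Right { -633/4096; -79/512; -39/256; -19/128; -9/64; -1/8; 0 } — simplest -1267/8192
RBBBRBBRRRRBBRB: Left { -1; -1/2; -1/4; -3/16; -5/32; -159/1024; -317/2048; -1267/8192 }, Right { -633/4096; -79/512; -39/256; -19/128; -9/64; -1/8; 0 } — simplest -2533/16384

-2533/16384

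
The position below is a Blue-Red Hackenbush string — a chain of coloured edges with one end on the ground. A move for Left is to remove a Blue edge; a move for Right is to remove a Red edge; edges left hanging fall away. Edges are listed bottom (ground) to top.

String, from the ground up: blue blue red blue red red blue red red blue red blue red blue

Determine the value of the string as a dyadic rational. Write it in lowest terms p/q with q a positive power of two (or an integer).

6443/4096

1 of 14 · b · max L 0 · min R +∞ gives 1
2 of 14 · bb · max L 1 · min R +∞ gives 2
3 of 14 · bbr · max L 1 · min R 2 gives 3/2
4 of 14 · bbrb · max L 3/2 · min R 2 gives 7/4
5 of 14 · bbrbr · max L 3/2 · min R 7/4 gives 13/8
6 of 14 · bbrbrr · max L 3/2 · min R 13/8 gives 25/16
7 of 14 · bbrbrrb · max L 25/16 · min R 13/8 gives 51/32
8 of 14 · bbrbrrbr · max L 25/16 · min R 51/32 gives 101/64
9 of 14 · bbrbrrbrr · max L 25/16 · min R 101/64 gives 201/128
10 of 14 · bbrbrrbrrb · max L 201/128 · min R 101/64 gives 403/256
11 of 14 · bbrbrrbrrbr · max L 201/128 · min R 403/256 gives 805/512
12 of 14 · bbrbrrbrrbrb · max L 805/512 · min R 403/256 gives 1611/1024
13 of 14 · bbrbrrbrrbrbr · max L 805/512 · min R 1611/1024 gives 3221/2048
14 of 14 · bbrbrrbrrbrbrb · max L 3221/2048 · min R 1611/1024 gives 6443/4096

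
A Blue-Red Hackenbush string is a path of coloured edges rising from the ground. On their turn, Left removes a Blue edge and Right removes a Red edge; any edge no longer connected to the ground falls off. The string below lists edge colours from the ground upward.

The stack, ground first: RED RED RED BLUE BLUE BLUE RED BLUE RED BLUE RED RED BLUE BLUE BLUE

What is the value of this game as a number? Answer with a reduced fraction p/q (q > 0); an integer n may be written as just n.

g(R) = { none | 0 } ⇒ -1
g(RR) = { none | -1; 0 } ⇒ -2
g(RRR) = { none | -2; -1; 0 } ⇒ -3
g(RRRB) = { -3 | -2; -1; 0 } ⇒ -5/2
g(RRRBB) = { -3; -5/2 | -2; -1; 0 } ⇒ -9/4
g(RRRBBB) = { -3; -5/2; -9/4 | -2; -1; 0 } ⇒ -17/8
g(RRRBBBR) = { -3; -5/2; -9/4 | -17/8; -2; -1; 0 } ⇒ -35/16
g(RRRBBBRB) = { -3; -5/2; -9/4; -35/16 | -17/8; -2; -1; 0 } ⇒ -69/32
g(RRRBBBRBR) = { -3; -5/2; -9/4; -35/16 | -69/32; -17/8; -2; -1; 0 } ⇒ -139/64
g(RRRBBBRBRB) = { -3; -5/2; -9/4; -35/16; -139/64 | -69/32; -17/8; -2; -1; 0 } ⇒ -277/128
g(RRRBBBRBRBR) = { -3; -5/2; -9/4; -35/16; -139/64 | -277/128; -69/32; -17/8; -2; -1; 0 } ⇒ -555/256
g(RRRBBBRBRBRR) = { -3; -5/2; -9/4; -35/16; -139/64 | -555/256; -277/128; -69/32; -17/8; -2; -1; 0 } ⇒ -1111/512
g(RRRBBBRBRBRRB) = { -3; -5/2; -9/4; -35/16; -139/64; -1111/512 | -555/256; -277/128; -69/32; -17/8; -2; -1; 0 } ⇒ -2221/1024
g(RRRBBBRBRBRRBB) = { -3; -5/2; -9/4; -35/16; -139/64; -1111/512; -2221/1024 | -555/256; -277/128; -69/32; -17/8; -2; -1; 0 } ⇒ -4441/2048
g(RRRBBBRBRBRRBBB) = { -3; -5/2; -9/4; -35/16; -139/64; -1111/512; -2221/1024; -4441/2048 | -555/256; -277/128; -69/32; -17/8; -2; -1; 0 } ⇒ -8881/4096

-8881/4096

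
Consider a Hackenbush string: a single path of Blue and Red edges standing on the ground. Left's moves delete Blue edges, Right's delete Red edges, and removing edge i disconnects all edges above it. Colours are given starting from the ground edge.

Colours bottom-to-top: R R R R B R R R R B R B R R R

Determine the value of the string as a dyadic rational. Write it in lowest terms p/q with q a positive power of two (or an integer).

-8111/2048

R: Left { (no moves) }, Right { 0 } => simplest -1
RR: Left { (no moves) }, Right { -1 0 } => simplest -2
RRR: Left { (no moves) }, Right { -2 -1 0 } => simplest -3
RRRR: Left { (no moves) }, Right { -3 -2 -1 0 } => simplest -4
RRRRB: Left { -4 }, Right { -3 -2 -1 0 } => simplest -7/2
RRRRBR: Left { -4 }, Right { -7/2 -3 -2 -1 0 } => simplest -15/4
RRRRBRR: Left { -4 }, Right { -15/4 -7/2 -3 -2 -1 0 } => simplest -31/8
RRRRBRRR: Left { -4 }, Right { -31/8 -15/4 -7/2 -3 -2 -1 0 } => simplest -63/16
RRRRBRRRR: Left { -4 }, Right { -63/16 -31/8 -15/4 -7/2 -3 -2 -1 0 } => simplest -127/32
RRRRBRRRRB: Left { -4 -127/32 }, Right { -63/16 -31/8 -15/4 -7/2 -3 -2 -1 0 } => simplest -253/64
RRRRBRRRRBR: Left { -4 -127/32 }, Right { -253/64 -63/16 -31/8 -15/4 -7/2 -3 -2 -1 0 } => simplest -507/128
RRRRBRRRRBRB: Left { -4 -127/32 -507/128 }, Right { -253/64 -63/16 -31/8 -15/4 -7/2 -3 -2 -1 0 } => simplest -1013/256
RRRRBRRRRBRBR: Left { -4 -127/32 -507/128 }, Right { -1013/256 -253/64 -63/16 -31/8 -15/4 -7/2 -3 -2 -1 0 } => simplest -2027/512
RRRRBRRRRBRBRR: Left { -4 -127/32 -507/128 }, Right { -2027/512 -1013/256 -253/64 -63/16 -31/8 -15/4 -7/2 -3 -2 -1 0 } => simplest -4055/1024
RRRRBRRRRBRBRRR: Left { -4 -127/32 -507/128 }, Right { -4055/1024 -2027/512 -1013/256 -253/64 -63/16 -31/8 -15/4 -7/2 -3 -2 -1 0 } => simplest -8111/2048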